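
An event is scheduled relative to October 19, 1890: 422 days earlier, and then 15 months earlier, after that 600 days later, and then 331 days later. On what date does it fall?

December 10, 1890

Going back 422 days from October 19, 1890:
Going back 19 days from October 19, 1890 reaches the end of the previous month; 422 − 19 = 403 left.
September 1890 has 30 days: 403 − 30 = 373 left.
August 1890 has 31 days: 373 − 31 = 342 left.
July 1890 has 31 days: 342 − 31 = 311 left.
June 1890 has 30 days: 311 − 30 = 281 left.
May 1890 has 31 days: 281 − 31 = 250 left.
April 1890 has 30 days: 250 − 30 = 220 left.
March 1890 has 31 days: 220 − 31 = 189 left.
February 1890 has 28 days (1890 is not a leap year): 189 − 28 = 161 left.
January 1890 has 31 days: 161 − 31 = 130 left.
December 1889 has 31 days: 130 − 31 = 99 left.
November 1889 has 30 days: 99 − 30 = 69 left.
October 1889 has 31 days: 69 − 31 = 38 left.
September 1889 has 30 days: 38 − 30 = 8 left.
August 1889 has 31 days; 31 − 8 = 23 → August 23, 1889.
Subtracting 15 months from August 23, 1889:
month 8 − 15 = -7, which is month 5 of year 1888 → May 1888.
Day 23 is valid in May, giving May 23, 1888.
Counting forward 600 days from May 23, 1888:
May has 31 days, so 31 − 23 = 8 days remain after May 23, 1888; 600 − 8 = 592 left.
June 1888 has 30 days: 592 − 30 = 562 left.
July 1888 has 31 days: 562 − 31 = 531 left.
August 1888 has 31 days: 531 − 31 = 500 left.
September 1888 has 30 days: 500 − 30 = 470 left.
October 1888 has 31 days: 470 − 31 = 439 left.
November 1888 has 30 days: 439 − 30 = 409 left.
December 1888 has 31 days: 409 − 31 = 378 left.
January 1889 has 31 days: 378 − 31 = 347 left.
February 1889 has 28 days (1889 is not a leap year): 347 − 28 = 319 left.
March 1889 has 31 days: 319 − 31 = 288 left.
April 1889 has 30 days: 288 − 30 = 258 left.
May 1889 has 31 days: 258 − 31 = 227 left.
June 1889 has 30 days: 227 − 30 = 197 left.
July 1889 has 31 days: 197 − 31 = 166 left.
August 1889 has 31 days: 166 − 31 = 135 left.
September 1889 has 30 days: 135 − 30 = 105 left.
October 1889 has 31 days: 105 − 31 = 74 left.
November 1889 has 30 days: 74 − 30 = 44 left.
December 1889 has 31 days: 44 − 31 = 13 left.
13 days into January 1890 → January 13, 1890.
Adding 331 days from January 13, 1890:
January has 31 days, so 31 − 13 = 18 days remain after January 13, 1890; 331 − 18 = 313 left.
February 1890 has 28 days (1890 is not a leap year): 313 − 28 = 285 left.
March 1890 has 31 days: 285 − 31 = 254 left.
April 1890 has 30 days: 254 − 30 = 224 left.
May 1890 has 31 days: 224 − 31 = 193 left.
June 1890 has 30 days: 193 − 30 = 163 left.
July 1890 has 31 days: 163 − 31 = 132 left.
August 1890 has 31 days: 132 − 31 = 101 left.
September 1890 has 30 days: 101 − 30 = 71 left.
October 1890 has 31 days: 71 − 31 = 40 left.
November 1890 has 30 days: 40 − 30 = 10 left.
10 days into December 1890 → December 10, 1890.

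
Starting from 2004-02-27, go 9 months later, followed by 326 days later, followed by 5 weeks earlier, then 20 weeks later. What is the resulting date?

Adding 9 months from February 27, 2004:
month 2 + 9 = 11 → November 2004.
Day 27 is valid in November, giving November 27, 2004.
Adding 326 days from November 27, 2004:
November has 30 days, so 30 − 27 = 3 days remain after November 27, 2004; 326 − 3 = 323 left.
December 2004 has 31 days: 323 − 31 = 292 left.
January 2005 has 31 days: 292 − 31 = 261 left.
February 2005 has 28 days (2005 is not a leap year): 261 − 28 = 233 left.
March 2005 has 31 days: 233 − 31 = 202 left.
April 2005 has 30 days: 202 − 30 = 172 left.
May 2005 has 31 days: 172 − 31 = 141 left.
June 2005 has 30 days: 141 − 30 = 111 left.
July 2005 has 31 days: 111 − 31 = 80 left.
August 2005 has 31 days: 80 − 31 = 49 left.
September 2005 has 30 days: 49 − 30 = 19 left.
19 days into October 2005 → October 19, 2005.
Subtracting 5 weeks (= 35 days) from October 19, 2005:
Going back 19 days from October 19, 2005 reaches the end of the previous month; 35 − 19 = 16 left.
September 2005 has 30 days; 30 − 16 = 14 → September 14, 2005.
Adding 20 weeks (= 140 days) from September 14, 2005:
September has 30 days, so 30 − 14 = 16 days remain after September 14, 2005; 140 − 16 = 124 left.
October 2005 has 31 days: 124 − 31 = 93 left.
November 2005 has 30 days: 93 − 30 = 63 left.
December 2005 has 31 days: 63 − 31 = 32 left.
January 2006 has 31 days: 32 − 31 = 1 left.
1 day into February 2006 → February 1, 2006.

February 1, 2006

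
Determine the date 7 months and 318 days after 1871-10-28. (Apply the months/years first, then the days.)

Adding 7 months and 318 days from October 28, 1871: first the month/year part, then the days.
month 10 + 7 = 17, which is month 5 of year 1872 → May 1872.
Day 28 is valid in May, giving May 28, 1872.
Now add 318 days from May 28, 1872.
May has 31 days, so 31 − 28 = 3 days remain after May 28, 1872; 318 − 3 = 315 left.
June 1872 has 30 days: 315 − 30 = 285 left.
July 1872 has 31 days: 285 − 31 = 254 left.
August 1872 has 31 days: 254 − 31 = 223 left.
September 1872 has 30 days: 223 − 30 = 193 left.
October 1872 has 31 days: 193 − 31 = 162 left.
November 1872 has 30 days: 162 − 30 = 132 left.
December 1872 has 31 days: 132 − 31 = 101 left.
January 1873 has 31 days: 101 − 31 = 70 left.
February 1873 has 28 days (1873 is not a leap year): 70 − 28 = 42 left.
March 1873 has 31 days: 42 − 31 = 11 left.
11 days into April 1873 → April 11, 1873.

April 11, 1873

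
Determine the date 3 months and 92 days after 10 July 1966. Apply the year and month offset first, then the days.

Adding 3 months and 92 days from July 10, 1966: first the month/year part, then the days.
month 7 + 3 = 10 → October 1966.
Day 10 is valid in October, giving October 10, 1966.
Now add 92 days from October 10, 1966.
October has 31 days, so 31 − 10 = 21 days remain after October 10, 1966; 92 − 21 = 71 left.
November 1966 has 30 days: 71 − 30 = 41 left.
December 1966 has 31 days: 41 − 31 = 10 left.
10 days into January 1967 → January 10, 1967.

January 10, 1967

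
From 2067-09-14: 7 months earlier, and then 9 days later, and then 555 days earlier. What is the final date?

August 17, 2065

Subtracting 7 months from September 14, 2067:
month 9 − 7 = 2 → February 2067.
Day 14 is valid in February, giving February 14, 2067.
Counting forward 9 days from February 14, 2067:
February has 28 days; 14 + 9 = 23, still in February.
Counting back 555 days from February 23, 2067:
Going back 23 days from February 23, 2067 reaches the end of the previous month; 555 − 23 = 532 left.
January 2067 has 31 days: 532 − 31 = 501 left.
December 2066 has 31 days: 501 − 31 = 470 left.
November 2066 has 30 days: 470 − 30 = 440 left.
October 2066 has 31 days: 440 − 31 = 409 left.
September 2066 has 30 days: 409 − 30 = 379 left.
August 2066 has 31 days: 379 − 31 = 348 left.
July 2066 has 31 days: 348 − 31 = 317 left.
June 2066 has 30 days: 317 − 30 = 287 left.
May 2066 has 31 days: 287 − 31 = 256 left.
April 2066 has 30 days: 256 − 30 = 226 left.
March 2066 has 31 days: 226 − 31 = 195 left.
February 2066 has 28 days (2066 is not a leap year): 195 − 28 = 167 left.
January 2066 has 31 days: 167 − 31 = 136 left.
December 2065 has 31 days: 136 − 31 = 105 left.
November 2065 has 30 days: 105 − 30 = 75 left.
October 2065 has 31 days: 75 − 31 = 44 left.
September 2065 has 30 days: 44 − 30 = 14 left.
August 2065 has 31 days; 31 − 14 = 17 → August 17, 2065.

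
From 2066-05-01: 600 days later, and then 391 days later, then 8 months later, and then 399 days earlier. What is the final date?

August 13, 2068

Advancing 600 days from May 1, 2066:
May has 31 days, so 31 − 1 = 30 days remain after May 1, 2066; 600 − 30 = 570 left.
June 2066 has 30 days: 570 − 30 = 540 left.
July 2066 has 31 days: 540 − 31 = 509 left.
August 2066 has 31 days: 509 − 31 = 478 left.
September 2066 has 30 days: 478 − 30 = 448 left.
October 2066 has 31 days: 448 − 31 = 417 left.
November 2066 has 30 days: 417 − 30 = 387 left.
December 2066 has 31 days: 387 − 31 = 356 left.
January 2067 has 31 days: 356 − 31 = 325 left.
February 2067 has 28 days (2067 is not a leap year): 325 − 28 = 297 left.
March 2067 has 31 days: 297 − 31 = 266 left.
April 2067 has 30 days: 266 − 30 = 236 left.
May 2067 has 31 days: 236 − 31 = 205 left.
June 2067 has 30 days: 205 − 30 = 175 left.
July 2067 has 31 days: 175 − 31 = 144 left.
August 2067 has 31 days: 144 − 31 = 113 left.
September 2067 has 30 days: 113 − 30 = 83 left.
October 2067 has 31 days: 83 − 31 = 52 left.
November 2067 has 30 days: 52 − 30 = 22 left.
22 days into December 2067 → December 22, 2067.
Counting forward 391 days from December 22, 2067:
December has 31 days, so 31 − 22 = 9 days remain after December 22, 2067; 391 − 9 = 382 left.
January 2068 has 31 days: 382 − 31 = 351 left.
February 2068 has 29 days (2068 is a leap year): 351 − 29 = 322 left.
March 2068 has 31 days: 322 − 31 = 291 left.
April 2068 has 30 days: 291 − 30 = 261 left.
May 2068 has 31 days: 261 − 31 = 230 left.
June 2068 has 30 days: 230 − 30 = 200 left.
July 2068 has 31 days: 200 − 31 = 169 left.
August 2068 has 31 days: 169 − 31 = 138 left.
September 2068 has 30 days: 138 − 30 = 108 left.
October 2068 has 31 days: 108 − 31 = 77 left.
November 2068 has 30 days: 77 − 30 = 47 left.
December 2068 has 31 days: 47 − 31 = 16 left.
16 days into January 2069 → January 16, 2069.
Counting forward 8 months from January 16, 2069:
month 1 + 8 = 9 → September 2069.
Day 16 is valid in September, giving September 16, 2069.
Counting back 399 days from September 16, 2069:
Going back 16 days from September 16, 2069 reaches the end of the previous month; 399 − 16 = 383 left.
August 2069 has 31 days: 383 − 31 = 352 left.
July 2069 has 31 days: 352 − 31 = 321 left.
June 2069 has 30 days: 321 − 30 = 291 left.
May 2069 has 31 days: 291 − 31 = 260 left.
April 2069 has 30 days: 260 − 30 = 230 left.
March 2069 has 31 days: 230 − 31 = 199 left.
February 2069 has 28 days (2069 is not a leap year): 199 − 28 = 171 left.
January 2069 has 31 days: 171 − 31 = 140 left.
December 2068 has 31 days: 140 − 31 = 109 left.
November 2068 has 30 days: 109 − 30 = 79 left.
October 2068 has 31 days: 79 − 31 = 48 left.
September 2068 has 30 days: 48 − 30 = 18 left.
August 2068 has 31 days; 31 − 18 = 13 → August 13, 2068.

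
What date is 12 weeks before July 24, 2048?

Counting back 12 weeks = 84 days from July 24, 2048.
Going back 24 days from July 24, 2048 reaches the end of the previous month; 84 − 24 = 60 left.
June 2048 has 30 days: 60 − 30 = 30 left.
May 2048 has 31 days; 31 − 30 = 1 → May 1, 2048.

May 1, 2048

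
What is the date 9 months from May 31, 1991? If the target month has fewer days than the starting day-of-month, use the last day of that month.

February 29, 1992

Counting forward 9 months from May 31, 1991.
month 5 + 9 = 14, which is month 2 of year 1992 → February 1992.
February 1992 has only 29 days (1992 is a leap year — relevant if February), and the start was day 31, so the date clamps to February 29, 1992.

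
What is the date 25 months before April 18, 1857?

Counting back 25 months from April 18, 1857.
month 4 − 25 = -21, which is month 3 of year 1855 → March 1855.
Day 18 is valid in March, giving March 18, 1855.

March 18, 1855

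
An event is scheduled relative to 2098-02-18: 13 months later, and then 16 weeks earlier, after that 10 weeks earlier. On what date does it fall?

September 17, 2098

Advancing 13 months from February 18, 2098:
month 2 + 13 = 15, which is month 3 of year 2099 → March 2099.
Day 18 is valid in March, giving March 18, 2099.
Subtracting 16 weeks (= 112 days) from March 18, 2099:
Going back 18 days from March 18, 2099 reaches the end of the previous month; 112 − 18 = 94 left.
February 2099 has 28 days (2099 is not a leap year): 94 − 28 = 66 left.
January 2099 has 31 days: 66 − 31 = 35 left.
December 2098 has 31 days: 35 − 31 = 4 left.
November 2098 has 30 days; 30 − 4 = 26 → November 26, 2098.
Counting back 10 weeks (= 70 days) from November 26, 2098:
Going back 26 days from November 26, 2098 reaches the end of the previous month; 70 − 26 = 44 left.
October 2098 has 31 days: 44 − 31 = 13 left.
September 2098 has 30 days; 30 − 13 = 17 → September 17, 2098.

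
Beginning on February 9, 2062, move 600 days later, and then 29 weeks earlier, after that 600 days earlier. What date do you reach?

July 21, 2061

Adding 600 days from February 9, 2062:
February has 28 days, so 28 − 9 = 19 days remain after February 9, 2062; 600 − 19 = 581 left.
March 2062 has 31 days: 581 − 31 = 550 left.
April 2062 has 30 days: 550 − 30 = 520 left.
May 2062 has 31 days: 520 − 31 = 489 left.
June 2062 has 30 days: 489 − 30 = 459 left.
July 2062 has 31 days: 459 − 31 = 428 left.
August 2062 has 31 days: 428 − 31 = 397 left.
September 2062 has 30 days: 397 − 30 = 367 left.
October 2062 has 31 days: 367 − 31 = 336 left.
November 2062 has 30 days: 336 − 30 = 306 left.
December 2062 has 31 days: 306 − 31 = 275 left.
January 2063 has 31 days: 275 − 31 = 244 left.
February 2063 has 28 days (2063 is not a leap year): 244 − 28 = 216 left.
March 2063 has 31 days: 216 − 31 = 185 left.
April 2063 has 30 days: 185 − 30 = 155 left.
May 2063 has 31 days: 155 − 31 = 124 left.
June 2063 has 30 days: 124 − 30 = 94 left.
July 2063 has 31 days: 94 − 31 = 63 left.
August 2063 has 31 days: 63 − 31 = 32 left.
September 2063 has 30 days: 32 − 30 = 2 left.
2 days into October 2063 → October 2, 2063.
Counting back 29 weeks (= 203 days) from October 2, 2063:
Going back 2 days from October 2, 2063 reaches the end of the previous month; 203 − 2 = 201 left.
September 2063 has 30 days: 201 − 30 = 171 left.
August 2063 has 31 days: 171 − 31 = 140 left.
July 2063 has 31 days: 140 − 31 = 109 left.
June 2063 has 30 days: 109 − 30 = 79 left.
May 2063 has 31 days: 79 − 31 = 48 left.
April 2063 has 30 days: 48 − 30 = 18 left.
March 2063 has 31 days; 31 − 18 = 13 → March 13, 2063.
Going back 600 days from March 13, 2063:
Going back 13 days from March 13, 2063 reaches the end of the previous month; 600 − 13 = 587 left.
February 2063 has 28 days (2063 is not a leap year): 587 − 28 = 559 left.
January 2063 has 31 days: 559 − 31 = 528 left.
December 2062 has 31 days: 528 − 31 = 497 left.
November 2062 has 30 days: 497 − 30 = 467 left.
October 2062 has 31 days: 467 − 31 = 436 left.
September 2062 has 30 days: 436 − 30 = 406 left.
August 2062 has 31 days: 406 − 31 = 375 left.
July 2062 has 31 days: 375 − 31 = 344 left.
June 2062 has 30 days: 344 − 30 = 314 left.
May 2062 has 31 days: 314 − 31 = 283 left.
April 2062 has 30 days: 283 − 30 = 253 left.
March 2062 has 31 days: 253 − 31 = 222 left.
February 2062 has 28 days (2062 is not a leap year): 222 − 28 = 194 left.
January 2062 has 31 days: 194 − 31 = 163 left.
December 2061 has 31 days: 163 − 31 = 132 left.
November 2061 has 30 days: 132 − 30 = 102 left.
October 2061 has 31 days: 102 − 31 = 71 left.
September 2061 has 30 days: 71 − 30 = 41 left.
August 2061 has 31 days: 41 − 31 = 10 left.
July 2061 has 31 days; 31 − 10 = 21 → July 21, 2061.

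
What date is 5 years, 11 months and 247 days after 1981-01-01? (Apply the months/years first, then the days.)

Advancing 5 years, 11 months and 247 days from January 1, 1981: first the month/year part, then the days.
+5 years → 1986; month 1 + 11 = 12 → December 1986.
Day 1 is valid in December, giving December 1, 1986.
Now add 247 days from December 1, 1986.
December has 31 days, so 31 − 1 = 30 days remain after December 1, 1986; 247 − 30 = 217 left.
January 1987 has 31 days: 217 − 31 = 186 left.
February 1987 has 28 days (1987 is not a leap year): 186 − 28 = 158 left.
March 1987 has 31 days: 158 − 31 = 127 left.
April 1987 has 30 days: 127 − 30 = 97 left.
May 1987 has 31 days: 97 − 31 = 66 left.
June 1987 has 30 days: 66 − 30 = 36 left.
July 1987 has 31 days: 36 − 31 = 5 left.
5 days into August 1987 → August 5, 1987.

August 5, 1987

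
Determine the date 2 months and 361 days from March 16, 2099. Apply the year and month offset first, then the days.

Counting forward 2 months and 361 days from March 16, 2099: first the month/year part, then the days.
month 3 + 2 = 5 → May 2099.
Day 16 is valid in May, giving May 16, 2099.
Now add 361 days from May 16, 2099.
May has 31 days, so 31 − 16 = 15 days remain after May 16, 2099; 361 − 15 = 346 left.
June 2099 has 30 days: 346 − 30 = 316 left.
July 2099 has 31 days: 316 − 31 = 285 left.
August 2099 has 31 days: 285 − 31 = 254 left.
September 2099 has 30 days: 254 − 30 = 224 left.
October 2099 has 31 days: 224 − 31 = 193 left.
November 2099 has 30 days: 193 − 30 = 163 left.
December 2099 has 31 days: 163 − 31 = 132 left.
January 2100 has 31 days: 132 − 31 = 101 left.
February 2100 has 28 days (2100 is not a leap year (divisible by 100 but not 400)): 101 − 28 = 73 left.
March 2100 has 31 days: 73 − 31 = 42 left.
April 2100 has 30 days: 42 − 30 = 12 left.
12 days into May 2100 → May 12, 2100.

May 12, 2100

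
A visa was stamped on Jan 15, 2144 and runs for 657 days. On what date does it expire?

November 2, 2145

Advancing 657 days from January 15, 2144.
January has 31 days, so 31 − 15 = 16 days remain after January 15, 2144; 657 − 16 = 641 left.
February 2144 has 29 days (2144 is a leap year): 641 − 29 = 612 left.
March 2144 has 31 days: 612 − 31 = 581 left.
April 2144 has 30 days: 581 − 30 = 551 left.
May 2144 has 31 days: 551 − 31 = 520 left.
June 2144 has 30 days: 520 − 30 = 490 left.
July 2144 has 31 days: 490 − 31 = 459 left.
August 2144 has 31 days: 459 − 31 = 428 left.
September 2144 has 30 days: 428 − 30 = 398 left.
October 2144 has 31 days: 398 − 31 = 367 left.
November 2144 has 30 days: 367 − 30 = 337 left.
December 2144 has 31 days: 337 − 31 = 306 left.
January 2145 has 31 days: 306 − 31 = 275 left.
February 2145 has 28 days (2145 is not a leap year): 275 − 28 = 247 left.
March 2145 has 31 days: 247 − 31 = 216 left.
April 2145 has 30 days: 216 − 30 = 186 left.
May 2145 has 31 days: 186 − 31 = 155 left.
June 2145 has 30 days: 155 − 30 = 125 left.
July 2145 has 31 days: 125 − 31 = 94 left.
August 2145 has 31 days: 94 − 31 = 63 left.
September 2145 has 30 days: 63 − 30 = 33 left.
October 2145 has 31 days: 33 − 31 = 2 left.
2 days into November 2145 → November 2, 2145.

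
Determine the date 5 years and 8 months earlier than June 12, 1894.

Going back 5 years and 8 months from June 12, 1894.
-5 years → 1889; month 6 − 8 = -2, which is month 10 of year 1888 → October 1888.
Day 12 is valid in October, giving October 12, 1888.

October 12, 1888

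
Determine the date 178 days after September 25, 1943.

Adding 178 days from September 25, 1943.
September has 30 days, so 30 − 25 = 5 days remain after September 25, 1943; 178 − 5 = 173 left.
October 1943 has 31 days: 173 − 31 = 142 left.
November 1943 has 30 days: 142 − 30 = 112 left.
December 1943 has 31 days: 112 − 31 = 81 left.
January 1944 has 31 days: 81 − 31 = 50 left.
February 1944 has 29 days (1944 is a leap year): 50 − 29 = 21 left.
21 days into March 1944 → March 21, 1944.

March 21, 1944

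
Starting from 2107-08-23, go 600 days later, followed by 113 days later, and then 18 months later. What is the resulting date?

Advancing 600 days from August 23, 2107:
August has 31 days, so 31 − 23 = 8 days remain after August 23, 2107; 600 − 8 = 592 left.
September 2107 has 30 days: 592 − 30 = 562 left.
October 2107 has 31 days: 562 − 31 = 531 left.
November 2107 has 30 days: 531 − 30 = 501 left.
December 2107 has 31 days: 501 − 31 = 470 left.
January 2108 has 31 days: 470 − 31 = 439 left.
February 2108 has 29 days (2108 is a leap year): 439 − 29 = 410 left.
March 2108 has 31 days: 410 − 31 = 379 left.
April 2108 has 30 days: 379 − 30 = 349 left.
May 2108 has 31 days: 349 − 31 = 318 left.
June 2108 has 30 days: 318 − 30 = 288 left.
July 2108 has 31 days: 288 − 31 = 257 left.
August 2108 has 31 days: 257 − 31 = 226 left.
September 2108 has 30 days: 226 − 30 = 196 left.
October 2108 has 31 days: 196 − 31 = 165 left.
November 2108 has 30 days: 165 − 30 = 135 left.
December 2108 has 31 days: 135 − 31 = 104 left.
January 2109 has 31 days: 104 − 31 = 73 left.
February 2109 has 28 days (2109 is not a leap year): 73 − 28 = 45 left.
March 2109 has 31 days: 45 − 31 = 14 left.
14 days into April 2109 → April 14, 2109.
Advancing 113 days from April 14, 2109:
April has 30 days, so 30 − 14 = 16 days remain after April 14, 2109; 113 − 16 = 97 left.
May 2109 has 31 days: 97 − 31 = 66 left.
June 2109 has 30 days: 66 − 30 = 36 left.
July 2109 has 31 days: 36 − 31 = 5 left.
5 days into August 2109 → August 5, 2109.
Counting forward 18 months from August 5, 2109:
month 8 + 18 = 26, which is month 2 of year 2111 → February 2111.
Day 5 is valid in February, giving February 5, 2111.

February 5, 2111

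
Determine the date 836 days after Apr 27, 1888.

Adding 836 days from April 27, 1888.
April has 30 days, so 30 − 27 = 3 days remain after April 27, 1888; 836 − 3 = 833 left.
May 1888 has 31 days: 833 − 31 = 802 left.
June 1888 has 30 days: 802 − 30 = 772 left.
July 1888 has 31 days: 772 − 31 = 741 left.
August 1888 has 31 days: 741 − 31 = 710 left.
September 1888 has 30 days: 710 − 30 = 680 left.
October 1888 has 31 days: 680 − 31 = 649 left.
November 1888 has 30 days: 649 − 30 = 619 left.
December 1888 has 31 days: 619 − 31 = 588 left.
January 1889 has 31 days: 588 − 31 = 557 left.
February 1889 has 28 days (1889 is not a leap year): 557 − 28 = 529 left.
March 1889 has 31 days: 529 − 31 = 498 left.
April 1889 has 30 days: 498 − 30 = 468 left.
May 1889 has 31 days: 468 − 31 = 437 left.
June 1889 has 30 days: 437 − 30 = 407 left.
July 1889 has 31 days: 407 − 31 = 376 left.
August 1889 has 31 days: 376 − 31 = 345 left.
September 1889 has 30 days: 345 − 30 = 315 left.
October 1889 has 31 days: 315 − 31 = 284 left.
November 1889 has 30 days: 284 − 30 = 254 left.
December 1889 has 31 days: 254 − 31 = 223 left.
January 1890 has 31 days: 223 − 31 = 192 left.
February 1890 has 28 days (1890 is not a leap year): 192 − 28 = 164 left.
March 1890 has 31 days: 164 − 31 = 133 left.
April 1890 has 30 days: 133 − 30 = 103 left.
May 1890 has 31 days: 103 − 31 = 72 left.
June 1890 has 30 days: 72 − 30 = 42 left.
July 1890 has 31 days: 42 − 31 = 11 left.
11 days into August 1890 → August 11, 1890.

August 11, 1890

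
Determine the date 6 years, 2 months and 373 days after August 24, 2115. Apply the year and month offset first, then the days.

Adding 6 years, 2 months and 373 days from August 24, 2115: first the month/year part, then the days.
+6 years → 2121; month 8 + 2 = 10 → October 2121.
Day 24 is valid in October, giving October 24, 2121.
Now add 373 days from October 24, 2121.
October has 31 days, so 31 − 24 = 7 days remain after October 24, 2121; 373 − 7 = 366 left.
November 2121 has 30 days: 366 − 30 = 336 left.
December 2121 has 31 days: 336 − 31 = 305 left.
January 2122 has 31 days: 305 − 31 = 274 left.
February 2122 has 28 days (2122 is not a leap year): 274 − 28 = 246 left.
March 2122 has 31 days: 246 − 31 = 215 left.
April 2122 has 30 days: 215 − 30 = 185 left.
May 2122 has 31 days: 185 − 31 = 154 left.
June 2122 has 30 days: 154 − 30 = 124 left.
July 2122 has 31 days: 124 − 31 = 93 left.
August 2122 has 31 days: 93 − 31 = 62 left.
September 2122 has 30 days: 62 − 30 = 32 left.
October 2122 has 31 days: 32 − 31 = 1 left.
1 day into November 2122 → November 1, 2122.

November 1, 2122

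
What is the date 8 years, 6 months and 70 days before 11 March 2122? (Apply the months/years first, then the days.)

July 3, 2113

Subtracting 8 years, 6 months and 70 days from March 11, 2122: first the month/year part, then the days.
-8 years → 2114; month 3 − 6 = -3, which is month 9 of year 2113 → September 2113.
Day 11 is valid in September, giving September 11, 2113.
Now subtract 70 days from September 11, 2113.
Going back 11 days from September 11, 2113 reaches the end of the previous month; 70 − 11 = 59 left.
August 2113 has 31 days: 59 − 31 = 28 left.
July 2113 has 31 days; 31 − 28 = 3 → July 3, 2113.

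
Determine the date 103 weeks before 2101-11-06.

Subtracting 103 weeks = 721 days from November 6, 2101.
Going back 6 days from November 6, 2101 reaches the end of the previous month; 721 − 6 = 715 left.
October 2101 has 31 days: 715 − 31 = 684 left.
September 2101 has 30 days: 684 − 30 = 654 left.
August 2101 has 31 days: 654 − 31 = 623 left.
July 2101 has 31 days: 623 − 31 = 592 left.
June 2101 has 30 days: 592 − 30 = 562 left.
May 2101 has 31 days: 562 − 31 = 531 left.
April 2101 has 30 days: 531 − 30 = 501 left.
March 2101 has 31 days: 501 − 31 = 470 left.
February 2101 has 28 days (2101 is not a leap year): 470 − 28 = 442 left.
January 2101 has 31 days: 442 − 31 = 411 left.
December 2100 has 31 days: 411 − 31 = 380 left.
November 2100 has 30 days: 380 − 30 = 350 left.
October 2100 has 31 days: 350 − 31 = 319 left.
September 2100 has 30 days: 319 − 30 = 289 left.
August 2100 has 31 days: 289 − 31 = 258 left.
July 2100 has 31 days: 258 − 31 = 227 left.
June 2100 has 30 days: 227 − 30 = 197 left.
May 2100 has 31 days: 197 − 31 = 166 left.
April 2100 has 30 days: 166 − 30 = 136 left.
March 2100 has 31 days: 136 − 31 = 105 left.
February 2100 has 28 days (2100 is not a leap year (divisible by 100 but not 400)): 105 − 28 = 77 left.
January 2100 has 31 days: 77 − 31 = 46 left.
December 2099 has 31 days: 46 − 31 = 15 left.
November 2099 has 30 days; 30 − 15 = 15 → November 15, 2099.

November 15, 2099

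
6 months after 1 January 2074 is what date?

July 1, 2074

Advancing 6 months from January 1, 2074.
month 1 + 6 = 7 → July 2074.
Day 1 is valid in July, giving July 1, 2074.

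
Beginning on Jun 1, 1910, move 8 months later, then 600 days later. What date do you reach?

September 23, 1912

Adding 8 months from June 1, 1910:
month 6 + 8 = 14, which is month 2 of year 1911 → February 1911.
Day 1 is valid in February, giving February 1, 1911.
Counting forward 600 days from February 1, 1911:
February has 28 days, so 28 − 1 = 27 days remain after February 1, 1911; 600 − 27 = 573 left.
March 1911 has 31 days: 573 − 31 = 542 left.
April 1911 has 30 days: 542 − 30 = 512 left.
May 1911 has 31 days: 512 − 31 = 481 left.
June 1911 has 30 days: 481 − 30 = 451 left.
July 1911 has 31 days: 451 − 31 = 420 left.
August 1911 has 31 days: 420 − 31 = 389 left.
September 1911 has 30 days: 389 − 30 = 359 left.
October 1911 has 31 days: 359 − 31 = 328 left.
November 1911 has 30 days: 328 − 30 = 298 left.
December 1911 has 31 days: 298 − 31 = 267 left.
January 1912 has 31 days: 267 − 31 = 236 left.
February 1912 has 29 days (1912 is a leap year): 236 − 29 = 207 left.
March 1912 has 31 days: 207 − 31 = 176 left.
April 1912 has 30 days: 176 − 30 = 146 left.
May 1912 has 31 days: 146 − 31 = 115 left.
June 1912 has 30 days: 115 − 30 = 85 left.
July 1912 has 31 days: 85 − 31 = 54 left.
August 1912 has 31 days: 54 − 31 = 23 left.
23 days into September 1912 → September 23, 1912.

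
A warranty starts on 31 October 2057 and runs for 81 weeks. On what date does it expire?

May 21, 2059

Counting forward 81 weeks = 567 days from October 31, 2057.
October has 31 days, so 31 − 31 = 0 days remain after October 31, 2057; 567 − 0 = 567 left.
November 2057 has 30 days: 567 − 30 = 537 left.
December 2057 has 31 days: 537 − 31 = 506 left.
January 2058 has 31 days: 506 − 31 = 475 left.
February 2058 has 28 days (2058 is not a leap year): 475 − 28 = 447 left.
March 2058 has 31 days: 447 − 31 = 416 left.
April 2058 has 30 days: 416 − 30 = 386 left.
May 2058 has 31 days: 386 − 31 = 355 left.
June 2058 has 30 days: 355 − 30 = 325 left.
July 2058 has 31 days: 325 − 31 = 294 left.
August 2058 has 31 days: 294 − 31 = 263 left.
September 2058 has 30 days: 263 − 30 = 233 left.
October 2058 has 31 days: 233 − 31 = 202 left.
November 2058 has 30 days: 202 − 30 = 172 left.
December 2058 has 31 days: 172 − 31 = 141 left.
January 2059 has 31 days: 141 − 31 = 110 left.
February 2059 has 28 days (2059 is not a leap year): 110 − 28 = 82 left.
March 2059 has 31 days: 82 − 31 = 51 left.
April 2059 has 30 days: 51 − 30 = 21 left.
21 days into May 2059 → May 21, 2059.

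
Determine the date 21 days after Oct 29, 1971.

Advancing 21 days from October 29, 1971.
October has 31 days, so 31 − 29 = 2 days remain after October 29, 1971; 21 − 2 = 19 left.
19 days into November 1971 → November 19, 1971.

November 19, 1971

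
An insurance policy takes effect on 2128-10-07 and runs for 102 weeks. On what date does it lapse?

Advancing 102 weeks = 714 days from October 7, 2128.
October has 31 days, so 31 − 7 = 24 days remain after October 7, 2128; 714 − 24 = 690 left.
November 2128 has 30 days: 690 − 30 = 660 left.
December 2128 has 31 days: 660 − 31 = 629 left.
January 2129 has 31 days: 629 − 31 = 598 left.
February 2129 has 28 days (2129 is not a leap year): 598 − 28 = 570 left.
March 2129 has 31 days: 570 − 31 = 539 left.
April 2129 has 30 days: 539 − 30 = 509 left.
May 2129 has 31 days: 509 − 31 = 478 left.
June 2129 has 30 days: 478 − 30 = 448 left.
July 2129 has 31 days: 448 − 31 = 417 left.
August 2129 has 31 days: 417 − 31 = 386 left.
September 2129 has 30 days: 386 − 30 = 356 left.
October 2129 has 31 days: 356 − 31 = 325 left.
November 2129 has 30 days: 325 − 30 = 295 left.
December 2129 has 31 days: 295 − 31 = 264 left.
January 2130 has 31 days: 264 − 31 = 233 left.
February 2130 has 28 days (2130 is not a leap year): 233 − 28 = 205 left.
March 2130 has 31 days: 205 − 31 = 174 left.
April 2130 has 30 days: 174 − 30 = 144 left.
May 2130 has 31 days: 144 − 31 = 113 left.
June 2130 has 30 days: 113 − 30 = 83 left.
July 2130 has 31 days: 83 − 31 = 52 left.
August 2130 has 31 days: 52 − 31 = 21 left.
21 days into September 2130 → September 21, 2130.

September 21, 2130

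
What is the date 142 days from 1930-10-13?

Counting forward 142 days from October 13, 1930.
October has 31 days, so 31 − 13 = 18 days remain after October 13, 1930; 142 − 18 = 124 left.
November 1930 has 30 days: 124 − 30 = 94 left.
December 1930 has 31 days: 94 − 31 = 63 left.
January 1931 has 31 days: 63 − 31 = 32 left.
February 1931 has 28 days (1931 is not a leap year): 32 − 28 = 4 left.
4 days into March 1931 → March 4, 1931.

March 4, 1931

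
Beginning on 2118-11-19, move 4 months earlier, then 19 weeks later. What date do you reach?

November 29, 2118

Subtracting 4 months from November 19, 2118:
month 11 − 4 = 7 → July 2118.
Day 19 is valid in July, giving July 19, 2118.
Advancing 19 weeks (= 133 days) from July 19, 2118:
July has 31 days, so 31 − 19 = 12 days remain after July 19, 2118; 133 − 12 = 121 left.
August 2118 has 31 days: 121 − 31 = 90 left.
September 2118 has 30 days: 90 − 30 = 60 left.
October 2118 has 31 days: 60 − 31 = 29 left.
29 days into November 2118 → November 29, 2118.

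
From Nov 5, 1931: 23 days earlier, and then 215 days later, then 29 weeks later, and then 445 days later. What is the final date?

Going back 23 days from November 5, 1931:
Going back 5 days from November 5, 1931 reaches the end of the previous month; 23 − 5 = 18 left.
October 1931 has 31 days; 31 − 18 = 13 → October 13, 1931.
Adding 215 days from October 13, 1931:
October has 31 days, so 31 − 13 = 18 days remain after October 13, 1931; 215 − 18 = 197 left.
November 1931 has 30 days: 197 − 30 = 167 left.
December 1931 has 31 days: 167 − 31 = 136 left.
January 1932 has 31 days: 136 − 31 = 105 left.
February 1932 has 29 days (1932 is a leap year): 105 − 29 = 76 left.
March 1932 has 31 days: 76 − 31 = 45 left.
April 1932 has 30 days: 45 − 30 = 15 left.
15 days into May 1932 → May 15, 1932.
Adding 29 weeks (= 203 days) from May 15, 1932:
May has 31 days, so 31 − 15 = 16 days remain after May 15, 1932; 203 − 16 = 187 left.
June 1932 has 30 days: 187 − 30 = 157 left.
July 1932 has 31 days: 157 − 31 = 126 left.
August 1932 has 31 days: 126 − 31 = 95 left.
September 1932 has 30 days: 95 − 30 = 65 left.
October 1932 has 31 days: 65 − 31 = 34 left.
November 1932 has 30 days: 34 − 30 = 4 left.
4 days into December 1932 → December 4, 1932.
Adding 445 days from December 4, 1932:
December has 31 days, so 31 − 4 = 27 days remain after December 4, 1932; 445 − 27 = 418 left.
January 1933 has 31 days: 418 − 31 = 387 left.
February 1933 has 28 days (1933 is not a leap year): 387 − 28 = 359 left.
March 1933 has 31 days: 359 − 31 = 328 left.
April 1933 has 30 days: 328 − 30 = 298 left.
May 1933 has 31 days: 298 − 31 = 267 left.
June 1933 has 30 days: 267 − 30 = 237 left.
July 1933 has 31 days: 237 − 31 = 206 left.
August 1933 has 31 days: 206 − 31 = 175 left.
September 1933 has 30 days: 175 − 30 = 145 left.
October 1933 has 31 days: 145 − 31 = 114 left.
November 1933 has 30 days: 114 − 30 = 84 left.
December 1933 has 31 days: 84 − 31 = 53 left.
January 1934 has 31 days: 53 − 31 = 22 left.
22 days into February 1934 → February 22, 1934.

February 22, 1934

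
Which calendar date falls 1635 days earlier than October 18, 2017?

Going back 1635 days from October 18, 2017.
Going back 18 days from October 18, 2017 reaches the end of the previous month; 1635 − 18 = 1617 left.
September 2017 has 30 days: 1617 − 30 = 1587 left.
August 2017 has 31 days: 1587 − 31 = 1556 left.
July 2017 has 31 days: 1556 − 31 = 1525 left.
June 2017 has 30 days: 1525 − 30 = 1495 left.
May 2017 has 31 days: 1495 − 31 = 1464 left.
April 2017 has 30 days: 1464 − 30 = 1434 left.
March 2017 has 31 days: 1434 − 31 = 1403 left.
February 2017 has 28 days (2017 is not a leap year): 1403 − 28 = 1375 left.
January 2017 has 31 days: 1375 − 31 = 1344 left.
December 2016 has 31 days: 1344 − 31 = 1313 left.
November 2016 has 30 days: 1313 − 30 = 1283 left.
October 2016 has 31 days: 1283 − 31 = 1252 left.
September 2016 has 30 days: 1252 − 30 = 1222 left.
August 2016 has 31 days: 1222 − 31 = 1191 left.
July 2016 has 31 days: 1191 − 31 = 1160 left.
June 2016 has 30 days: 1160 − 30 = 1130 left.
May 2016 has 31 days: 1130 − 31 = 1099 left.
April 2016 has 30 days: 1099 − 30 = 1069 left.
March 2016 has 31 days: 1069 − 31 = 1038 left.
February 2016 has 29 days (2016 is a leap year): 1038 − 29 = 1009 left.
January 2016 has 31 days: 1009 − 31 = 978 left.
December 2015 has 31 days: 978 − 31 = 947 left.
November 2015 has 30 days: 947 − 30 = 917 left.
October 2015 has 31 days: 917 − 31 = 886 left.
September 2015 has 30 days: 886 − 30 = 856 left.
August 2015 has 31 days: 856 − 31 = 825 left.
July 2015 has 31 days: 825 − 31 = 794 left.
June 2015 has 30 days: 794 − 30 = 764 left.
May 2015 has 31 days: 764 − 31 = 733 left.
April 2015 has 30 days: 733 − 30 = 703 left.
March 2015 has 31 days: 703 − 31 = 672 left.
February 2015 has 28 days (2015 is not a leap year): 672 − 28 = 644 left.
January 2015 has 31 days: 644 − 31 = 613 left.
December 2014 has 31 days: 613 − 31 = 582 left.
November 2014 has 30 days: 582 − 30 = 552 left.
October 2014 has 31 days: 552 − 31 = 521 left.
September 2014 has 30 days: 521 − 30 = 491 left.
August 2014 has 31 days: 491 − 31 = 460 left.
July 2014 has 31 days: 460 − 31 = 429 left.
June 2014 has 30 days: 429 − 30 = 399 left.
May 2014 has 31 days: 399 − 31 = 368 left.
April 2014 has 30 days: 368 − 30 = 338 left.
March 2014 has 31 days: 338 − 31 = 307 left.
February 2014 has 28 days (2014 is not a leap year): 307 − 28 = 279 left.
January 2014 has 31 days: 279 − 31 = 248 left.
December 2013 has 31 days: 248 − 31 = 217 left.
November 2013 has 30 days: 217 − 30 = 187 left.
October 2013 has 31 days: 187 − 31 = 156 left.
September 2013 has 30 days: 156 − 30 = 126 left.
August 2013 has 31 days: 126 − 31 = 95 left.
July 2013 has 31 days: 95 − 31 = 64 left.
June 2013 has 30 days: 64 − 30 = 34 left.
May 2013 has 31 days: 34 − 31 = 3 left.
April 2013 has 30 days; 30 − 3 = 27 → April 27, 2013.

April 27, 2013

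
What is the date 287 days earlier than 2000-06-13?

Going back 287 days from June 13, 2000.
Going back 13 days from June 13, 2000 reaches the end of the previous month; 287 − 13 = 274 left.
May 2000 has 31 days: 274 − 31 = 243 left.
April 2000 has 30 days: 243 − 30 = 213 left.
March 2000 has 31 days: 213 − 31 = 182 left.
February 2000 has 29 days (2000 is a leap year (divisible by 400)): 182 − 29 = 153 left.
January 2000 has 31 days: 153 − 31 = 122 left.
December 1999 has 31 days: 122 − 31 = 91 left.
November 1999 has 30 days: 91 − 30 = 61 left.
October 1999 has 31 days: 61 − 31 = 30 left.
September 1999 has 30 days: 30 − 30 = 0 left.
August 1999 has 31 days; 31 − 0 = 31 → August 31, 1999.

August 31, 1999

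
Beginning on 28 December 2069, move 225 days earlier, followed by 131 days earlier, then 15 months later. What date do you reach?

Counting back 225 days from December 28, 2069:
Going back 28 days from December 28, 2069 reaches the end of the previous month; 225 − 28 = 197 left.
November 2069 has 30 days: 197 − 30 = 167 left.
October 2069 has 31 days: 167 − 31 = 136 left.
September 2069 has 30 days: 136 − 30 = 106 left.
August 2069 has 31 days: 106 − 31 = 75 left.
July 2069 has 31 days: 75 − 31 = 44 left.
June 2069 has 30 days: 44 − 30 = 14 left.
May 2069 has 31 days; 31 − 14 = 17 → May 17, 2069.
Subtracting 131 days from May 17, 2069:
Going back 17 days from May 17, 2069 reaches the end of the previous month; 131 − 17 = 114 left.
April 2069 has 30 days: 114 − 30 = 84 left.
March 2069 has 31 days: 84 − 31 = 53 left.
February 2069 has 28 days (2069 is not a leap year): 53 − 28 = 25 left.
January 2069 has 31 days; 31 − 25 = 6 → January 6, 2069.
Counting forward 15 months from January 6, 2069:
month 1 + 15 = 16, which is month 4 of year 2070 → April 2070.
Day 6 is valid in April, giving April 6, 2070.

April 6, 2070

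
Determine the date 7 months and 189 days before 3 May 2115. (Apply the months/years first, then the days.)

March 28, 2114

Counting back 7 months and 189 days from May 3, 2115: first the month/year part, then the days.
month 5 − 7 = -2, which is month 10 of year 2114 → October 2114.
Day 3 is valid in October, giving October 3, 2114.
Now subtract 189 days from October 3, 2114.
Going back 3 days from October 3, 2114 reaches the end of the previous month; 189 − 3 = 186 left.
September 2114 has 30 days: 186 − 30 = 156 left.
August 2114 has 31 days: 156 − 31 = 125 left.
July 2114 has 31 days: 125 − 31 = 94 left.
June 2114 has 30 days: 94 − 30 = 64 left.
May 2114 has 31 days: 64 − 31 = 33 left.
April 2114 has 30 days: 33 − 30 = 3 left.
March 2114 has 31 days; 31 − 3 = 28 → March 28, 2114.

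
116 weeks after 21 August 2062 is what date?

November 10, 2064

Adding 116 weeks = 812 days from August 21, 2062.
August has 31 days, so 31 − 21 = 10 days remain after August 21, 2062; 812 − 10 = 802 left.
September 2062 has 30 days: 802 − 30 = 772 left.
October 2062 has 31 days: 772 − 31 = 741 left.
November 2062 has 30 days: 741 − 30 = 711 left.
December 2062 has 31 days: 711 − 31 = 680 left.
January 2063 has 31 days: 680 − 31 = 649 left.
February 2063 has 28 days (2063 is not a leap year): 649 − 28 = 621 left.
March 2063 has 31 days: 621 − 31 = 590 left.
April 2063 has 30 days: 590 − 30 = 560 left.
May 2063 has 31 days: 560 − 31 = 529 left.
June 2063 has 30 days: 529 − 30 = 499 left.
July 2063 has 31 days: 499 − 31 = 468 left.
August 2063 has 31 days: 468 − 31 = 437 left.
September 2063 has 30 days: 437 − 30 = 407 left.
October 2063 has 31 days: 407 − 31 = 376 left.
November 2063 has 30 days: 376 − 30 = 346 left.
December 2063 has 31 days: 346 − 31 = 315 left.
January 2064 has 31 days: 315 − 31 = 284 left.
February 2064 has 29 days (2064 is a leap year): 284 − 29 = 255 left.
March 2064 has 31 days: 255 − 31 = 224 left.
April 2064 has 30 days: 224 − 30 = 194 left.
May 2064 has 31 days: 194 − 31 = 163 left.
June 2064 has 30 days: 163 − 30 = 133 left.
July 2064 has 31 days: 133 − 31 = 102 left.
August 2064 has 31 days: 102 − 31 = 71 left.
September 2064 has 30 days: 71 − 30 = 41 left.
October 2064 has 31 days: 41 − 31 = 10 left.
10 days into November 2064 → November 10, 2064.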